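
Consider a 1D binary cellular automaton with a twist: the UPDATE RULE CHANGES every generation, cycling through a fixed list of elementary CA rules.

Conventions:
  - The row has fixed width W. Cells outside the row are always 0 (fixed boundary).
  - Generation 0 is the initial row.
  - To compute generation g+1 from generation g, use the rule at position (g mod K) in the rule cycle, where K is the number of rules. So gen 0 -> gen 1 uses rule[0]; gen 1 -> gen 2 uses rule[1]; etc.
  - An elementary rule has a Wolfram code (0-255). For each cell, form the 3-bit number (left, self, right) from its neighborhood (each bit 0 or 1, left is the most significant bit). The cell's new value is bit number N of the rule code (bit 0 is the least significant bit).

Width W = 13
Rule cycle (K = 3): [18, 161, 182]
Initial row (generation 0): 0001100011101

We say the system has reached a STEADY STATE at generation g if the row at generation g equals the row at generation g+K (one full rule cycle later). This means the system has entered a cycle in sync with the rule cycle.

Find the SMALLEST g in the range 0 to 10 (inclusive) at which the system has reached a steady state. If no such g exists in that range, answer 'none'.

Answer: 10

Derivation:
Gen 0: 0001100011101
Gen 1 (rule 18): 0010010100000
Gen 2 (rule 161): 1000001001111
Gen 3 (rule 182): 1100011110110
Gen 4 (rule 18): 0010100000001
Gen 5 (rule 161): 1001001111100
Gen 6 (rule 182): 1111110111010
Gen 7 (rule 18): 0000000000001
Gen 8 (rule 161): 1111111111100
Gen 9 (rule 182): 0111111111010
Gen 10 (rule 18): 1000000000001
Gen 11 (rule 161): 0011111111100
Gen 12 (rule 182): 0101111111010
Gen 13 (rule 18): 1000000000001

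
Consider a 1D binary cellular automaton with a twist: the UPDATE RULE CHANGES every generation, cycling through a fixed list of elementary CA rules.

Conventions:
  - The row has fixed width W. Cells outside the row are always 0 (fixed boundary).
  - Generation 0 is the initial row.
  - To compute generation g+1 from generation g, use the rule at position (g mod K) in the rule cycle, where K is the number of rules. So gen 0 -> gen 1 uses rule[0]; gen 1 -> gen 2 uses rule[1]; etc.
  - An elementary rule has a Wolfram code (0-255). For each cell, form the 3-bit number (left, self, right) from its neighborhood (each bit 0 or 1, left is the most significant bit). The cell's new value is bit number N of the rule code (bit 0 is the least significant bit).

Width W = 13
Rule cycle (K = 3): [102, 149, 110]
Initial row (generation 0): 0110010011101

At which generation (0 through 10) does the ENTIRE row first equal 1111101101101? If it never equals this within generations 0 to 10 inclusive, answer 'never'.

Gen 0: 0110010011101
Gen 1 (rule 102): 1010110100111
Gen 2 (rule 149): 1010000110010
Gen 3 (rule 110): 1110001110110
Gen 4 (rule 102): 0010010011010
Gen 5 (rule 149): 1011011000011
Gen 6 (rule 110): 1111111000111
Gen 7 (rule 102): 0000001001001
Gen 8 (rule 149): 1111101101101
Gen 9 (rule 110): 1000111111111
Gen 10 (rule 102): 1001000000001

Answer: 8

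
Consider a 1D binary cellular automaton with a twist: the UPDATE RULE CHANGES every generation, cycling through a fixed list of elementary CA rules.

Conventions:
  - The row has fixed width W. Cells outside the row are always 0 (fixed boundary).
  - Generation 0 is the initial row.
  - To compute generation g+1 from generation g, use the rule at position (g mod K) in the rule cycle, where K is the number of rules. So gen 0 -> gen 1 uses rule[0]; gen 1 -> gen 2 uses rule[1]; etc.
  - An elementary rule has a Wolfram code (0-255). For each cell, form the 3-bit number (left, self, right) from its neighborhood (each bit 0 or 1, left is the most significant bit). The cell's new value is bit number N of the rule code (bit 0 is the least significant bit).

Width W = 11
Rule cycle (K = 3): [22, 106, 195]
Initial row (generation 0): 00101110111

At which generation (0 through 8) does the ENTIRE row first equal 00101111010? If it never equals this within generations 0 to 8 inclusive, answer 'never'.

Gen 0: 00101110111
Gen 1 (rule 22): 01100000000
Gen 2 (rule 106): 11100000000
Gen 3 (rule 195): 01101111111
Gen 4 (rule 22): 10000000000
Gen 5 (rule 106): 00000000000
Gen 6 (rule 195): 11111111111
Gen 7 (rule 22): 00000000000
Gen 8 (rule 106): 00000000000

Answer: never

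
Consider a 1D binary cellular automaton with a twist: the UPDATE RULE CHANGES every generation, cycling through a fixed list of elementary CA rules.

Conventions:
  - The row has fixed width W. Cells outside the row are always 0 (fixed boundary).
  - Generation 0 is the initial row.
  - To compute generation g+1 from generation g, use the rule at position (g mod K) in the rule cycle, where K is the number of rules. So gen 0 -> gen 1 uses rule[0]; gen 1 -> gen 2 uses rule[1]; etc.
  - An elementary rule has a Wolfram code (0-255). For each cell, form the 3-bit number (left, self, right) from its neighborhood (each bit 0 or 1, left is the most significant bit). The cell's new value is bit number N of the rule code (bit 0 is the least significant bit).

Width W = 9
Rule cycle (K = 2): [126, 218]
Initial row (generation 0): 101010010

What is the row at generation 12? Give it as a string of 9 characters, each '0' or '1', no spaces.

Gen 0: 101010010
Gen 1 (rule 126): 111111111
Gen 2 (rule 218): 111111111
Gen 3 (rule 126): 100000001
Gen 4 (rule 218): 010000010
Gen 5 (rule 126): 111000111
Gen 6 (rule 218): 111101111
Gen 7 (rule 126): 100111001
Gen 8 (rule 218): 011111110
Gen 9 (rule 126): 110000011
Gen 10 (rule 218): 111000111
Gen 11 (rule 126): 101101101
Gen 12 (rule 218): 001101100

Answer: 001101100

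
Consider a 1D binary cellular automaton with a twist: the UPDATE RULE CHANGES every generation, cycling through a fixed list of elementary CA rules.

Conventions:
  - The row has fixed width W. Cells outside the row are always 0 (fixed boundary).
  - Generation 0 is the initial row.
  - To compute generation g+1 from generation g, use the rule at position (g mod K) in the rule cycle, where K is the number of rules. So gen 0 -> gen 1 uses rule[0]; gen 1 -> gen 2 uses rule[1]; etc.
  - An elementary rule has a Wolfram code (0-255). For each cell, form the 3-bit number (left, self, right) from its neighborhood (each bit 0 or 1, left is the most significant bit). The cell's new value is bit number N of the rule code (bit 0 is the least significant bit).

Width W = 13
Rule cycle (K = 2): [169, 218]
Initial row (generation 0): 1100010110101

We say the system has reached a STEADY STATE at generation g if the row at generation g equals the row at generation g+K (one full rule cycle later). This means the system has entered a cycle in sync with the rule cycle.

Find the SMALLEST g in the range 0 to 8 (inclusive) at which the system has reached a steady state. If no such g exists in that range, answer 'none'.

Gen 0: 1100010110101
Gen 1 (rule 169): 1001001101010
Gen 2 (rule 218): 0110111100001
Gen 3 (rule 169): 0101111001100
Gen 4 (rule 218): 1001111111110
Gen 5 (rule 169): 0001111111100
Gen 6 (rule 218): 0011111111110
Gen 7 (rule 169): 1011111111100
Gen 8 (rule 218): 0011111111110
Gen 9 (rule 169): 1011111111100
Gen 10 (rule 218): 0011111111110

Answer: 6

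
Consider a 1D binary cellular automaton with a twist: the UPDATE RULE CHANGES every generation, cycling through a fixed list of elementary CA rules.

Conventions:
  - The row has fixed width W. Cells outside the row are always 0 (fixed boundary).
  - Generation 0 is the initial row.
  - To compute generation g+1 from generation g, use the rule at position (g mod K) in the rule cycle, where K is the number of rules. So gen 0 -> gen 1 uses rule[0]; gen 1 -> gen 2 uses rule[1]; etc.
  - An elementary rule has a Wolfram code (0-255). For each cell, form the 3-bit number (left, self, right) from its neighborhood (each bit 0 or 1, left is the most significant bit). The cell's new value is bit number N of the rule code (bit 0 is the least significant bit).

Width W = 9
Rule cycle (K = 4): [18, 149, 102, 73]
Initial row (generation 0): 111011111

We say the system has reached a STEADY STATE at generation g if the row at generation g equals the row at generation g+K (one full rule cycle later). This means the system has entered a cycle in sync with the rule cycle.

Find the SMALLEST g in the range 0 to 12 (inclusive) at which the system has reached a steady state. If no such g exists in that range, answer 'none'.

Answer: 5

Derivation:
Gen 0: 111011111
Gen 1 (rule 18): 000000000
Gen 2 (rule 149): 111111111
Gen 3 (rule 102): 000000001
Gen 4 (rule 73): 111111100
Gen 5 (rule 18): 000000010
Gen 6 (rule 149): 111111011
Gen 7 (rule 102): 000001101
Gen 8 (rule 73): 111101100
Gen 9 (rule 18): 000000010
Gen 10 (rule 149): 111111011
Gen 11 (rule 102): 000001101
Gen 12 (rule 73): 111101100
Gen 13 (rule 18): 000000010
Gen 14 (rule 149): 111111011
Gen 15 (rule 102): 000001101
Gen 16 (rule 73): 111101100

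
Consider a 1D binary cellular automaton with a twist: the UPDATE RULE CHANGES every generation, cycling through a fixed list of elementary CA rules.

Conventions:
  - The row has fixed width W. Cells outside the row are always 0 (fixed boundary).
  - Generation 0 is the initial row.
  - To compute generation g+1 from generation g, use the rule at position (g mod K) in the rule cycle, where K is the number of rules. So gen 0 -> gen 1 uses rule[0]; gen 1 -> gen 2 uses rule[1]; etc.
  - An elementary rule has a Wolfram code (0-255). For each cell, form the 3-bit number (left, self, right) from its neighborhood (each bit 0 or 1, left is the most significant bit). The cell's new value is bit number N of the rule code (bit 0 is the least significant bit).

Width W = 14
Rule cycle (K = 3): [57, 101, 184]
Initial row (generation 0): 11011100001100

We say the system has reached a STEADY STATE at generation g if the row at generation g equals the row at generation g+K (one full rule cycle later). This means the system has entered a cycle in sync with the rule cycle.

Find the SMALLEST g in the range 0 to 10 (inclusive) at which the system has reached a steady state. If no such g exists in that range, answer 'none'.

Gen 0: 11011100001100
Gen 1 (rule 57): 10110011101011
Gen 2 (rule 101): 11010000111101
Gen 3 (rule 184): 10101000111010
Gen 4 (rule 57): 01010110100101
Gen 5 (rule 101): 01111011100111
Gen 6 (rule 184): 01110111010110
Gen 7 (rule 57): 01001100101101
Gen 8 (rule 101): 01000100110111
Gen 9 (rule 184): 00100010101110
Gen 10 (rule 57): 10011001011001
Gen 11 (rule 101): 10001001101001
Gen 12 (rule 184): 01000101010100
Gen 13 (rule 57): 00110010101011

Answer: none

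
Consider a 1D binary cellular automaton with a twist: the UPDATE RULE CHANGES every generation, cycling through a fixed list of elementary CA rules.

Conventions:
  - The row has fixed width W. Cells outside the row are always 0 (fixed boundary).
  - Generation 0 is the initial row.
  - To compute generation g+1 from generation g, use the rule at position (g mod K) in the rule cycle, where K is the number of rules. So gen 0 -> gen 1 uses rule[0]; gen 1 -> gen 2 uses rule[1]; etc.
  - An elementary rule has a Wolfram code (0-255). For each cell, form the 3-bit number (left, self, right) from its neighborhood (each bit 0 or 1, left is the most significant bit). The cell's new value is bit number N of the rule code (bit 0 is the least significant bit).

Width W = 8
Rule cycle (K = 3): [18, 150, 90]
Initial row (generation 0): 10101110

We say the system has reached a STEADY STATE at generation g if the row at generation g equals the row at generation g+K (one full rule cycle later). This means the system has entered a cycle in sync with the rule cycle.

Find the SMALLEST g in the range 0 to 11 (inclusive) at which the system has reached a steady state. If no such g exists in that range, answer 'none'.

Gen 0: 10101110
Gen 1 (rule 18): 00000001
Gen 2 (rule 150): 00000011
Gen 3 (rule 90): 00000111
Gen 4 (rule 18): 00001000
Gen 5 (rule 150): 00011100
Gen 6 (rule 90): 00110110
Gen 7 (rule 18): 01000001
Gen 8 (rule 150): 11100011
Gen 9 (rule 90): 10110111
Gen 10 (rule 18): 00000000
Gen 11 (rule 150): 00000000
Gen 12 (rule 90): 00000000
Gen 13 (rule 18): 00000000
Gen 14 (rule 150): 00000000

Answer: 10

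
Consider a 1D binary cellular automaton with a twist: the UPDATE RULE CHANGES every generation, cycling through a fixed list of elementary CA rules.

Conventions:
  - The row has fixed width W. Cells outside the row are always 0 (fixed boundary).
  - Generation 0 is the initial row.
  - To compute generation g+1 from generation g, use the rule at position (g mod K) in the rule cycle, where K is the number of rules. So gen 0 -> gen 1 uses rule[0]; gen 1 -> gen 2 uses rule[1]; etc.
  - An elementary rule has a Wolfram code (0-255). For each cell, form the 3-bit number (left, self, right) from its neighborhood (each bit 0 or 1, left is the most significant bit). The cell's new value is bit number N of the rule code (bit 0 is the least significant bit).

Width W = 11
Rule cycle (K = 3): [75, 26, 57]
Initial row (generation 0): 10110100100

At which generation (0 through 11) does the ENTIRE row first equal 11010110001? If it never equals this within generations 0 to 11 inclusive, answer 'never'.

Gen 0: 10110100100
Gen 1 (rule 75): 00110001001
Gen 2 (rule 26): 01101010110
Gen 3 (rule 57): 01010101101
Gen 4 (rule 75): 10000001100
Gen 5 (rule 26): 01000011010
Gen 6 (rule 57): 00111010101
Gen 7 (rule 75): 11101000000
Gen 8 (rule 26): 10000100000
Gen 9 (rule 57): 01110011111
Gen 10 (rule 75): 11010110001
Gen 11 (rule 26): 10000101010

Answer: 10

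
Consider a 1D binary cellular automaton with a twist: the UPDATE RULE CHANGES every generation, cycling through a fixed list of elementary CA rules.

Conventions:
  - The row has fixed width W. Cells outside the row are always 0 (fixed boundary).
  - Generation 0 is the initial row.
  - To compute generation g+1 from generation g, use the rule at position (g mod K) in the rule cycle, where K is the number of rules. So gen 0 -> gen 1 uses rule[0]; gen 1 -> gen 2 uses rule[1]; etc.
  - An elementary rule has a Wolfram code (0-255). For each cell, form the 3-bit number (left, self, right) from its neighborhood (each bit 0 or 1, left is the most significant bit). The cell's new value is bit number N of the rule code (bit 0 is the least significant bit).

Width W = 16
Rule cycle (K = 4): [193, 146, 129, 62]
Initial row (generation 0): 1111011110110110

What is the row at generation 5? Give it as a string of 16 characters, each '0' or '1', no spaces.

Answer: 1111111111111111

Derivation:
Gen 0: 1111011110110110
Gen 1 (rule 193): 0111001110010010
Gen 2 (rule 146): 1010110101101101
Gen 3 (rule 129): 0000000000000000
Gen 4 (rule 62): 0000000000000000
Gen 5 (rule 193): 1111111111111111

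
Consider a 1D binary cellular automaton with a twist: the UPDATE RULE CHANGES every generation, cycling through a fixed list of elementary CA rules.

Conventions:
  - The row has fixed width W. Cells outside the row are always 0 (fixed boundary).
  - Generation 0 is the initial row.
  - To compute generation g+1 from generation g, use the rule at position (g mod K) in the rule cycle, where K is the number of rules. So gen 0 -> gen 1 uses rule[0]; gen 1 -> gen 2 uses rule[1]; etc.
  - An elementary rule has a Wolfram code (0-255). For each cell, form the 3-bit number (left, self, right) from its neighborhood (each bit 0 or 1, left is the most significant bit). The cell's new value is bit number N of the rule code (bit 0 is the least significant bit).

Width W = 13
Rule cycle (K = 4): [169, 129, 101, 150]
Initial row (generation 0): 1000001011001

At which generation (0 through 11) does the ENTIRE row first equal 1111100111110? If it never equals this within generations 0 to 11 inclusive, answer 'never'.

Answer: 8

Derivation:
Gen 0: 1000001011001
Gen 1 (rule 169): 0011100110000
Gen 2 (rule 129): 1001000000111
Gen 3 (rule 101): 1001011110001
Gen 4 (rule 150): 1111001101011
Gen 5 (rule 169): 1110001010110
Gen 6 (rule 129): 0100100000000
Gen 7 (rule 101): 0100101111111
Gen 8 (rule 150): 1111100111110
Gen 9 (rule 169): 1111000111100
Gen 10 (rule 129): 0110010011001
Gen 11 (rule 101): 0010010001001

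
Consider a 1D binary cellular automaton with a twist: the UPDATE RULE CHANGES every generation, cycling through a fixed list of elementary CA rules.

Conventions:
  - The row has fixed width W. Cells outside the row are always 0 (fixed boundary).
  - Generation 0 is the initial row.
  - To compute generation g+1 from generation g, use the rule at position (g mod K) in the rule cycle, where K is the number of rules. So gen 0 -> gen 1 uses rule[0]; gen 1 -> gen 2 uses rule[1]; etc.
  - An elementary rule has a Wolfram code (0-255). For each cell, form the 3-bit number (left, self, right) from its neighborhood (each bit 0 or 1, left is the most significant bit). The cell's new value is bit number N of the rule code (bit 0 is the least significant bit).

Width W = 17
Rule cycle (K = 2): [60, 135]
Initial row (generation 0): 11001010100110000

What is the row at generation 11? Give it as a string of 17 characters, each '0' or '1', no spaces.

Gen 0: 11001010100110000
Gen 1 (rule 60): 10101111110101000
Gen 2 (rule 135): 10100111100101011
Gen 3 (rule 60): 11110100010111110
Gen 4 (rule 135): 01100101110011100
Gen 5 (rule 60): 01010111001010010
Gen 6 (rule 135): 11010010011010110
Gen 7 (rule 60): 10111011010111101
Gen 8 (rule 135): 10010000010011001
Gen 9 (rule 60): 11011000011010101
Gen 10 (rule 135): 00000011100010101
Gen 11 (rule 60): 00000010010011111

Answer: 00000010010011111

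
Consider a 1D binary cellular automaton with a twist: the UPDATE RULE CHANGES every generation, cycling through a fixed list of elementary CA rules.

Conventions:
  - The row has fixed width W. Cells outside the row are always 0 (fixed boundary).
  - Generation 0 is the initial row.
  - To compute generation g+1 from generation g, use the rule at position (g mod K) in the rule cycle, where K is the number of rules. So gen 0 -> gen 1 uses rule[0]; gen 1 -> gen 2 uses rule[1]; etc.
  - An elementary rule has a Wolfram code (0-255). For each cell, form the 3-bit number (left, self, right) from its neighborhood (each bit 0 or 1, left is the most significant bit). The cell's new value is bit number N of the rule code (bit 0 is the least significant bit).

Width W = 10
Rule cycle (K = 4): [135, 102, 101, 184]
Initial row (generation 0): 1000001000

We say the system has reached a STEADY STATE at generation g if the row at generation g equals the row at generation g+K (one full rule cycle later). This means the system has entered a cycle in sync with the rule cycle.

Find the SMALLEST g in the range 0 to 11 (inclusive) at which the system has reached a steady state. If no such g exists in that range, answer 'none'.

Answer: none

Derivation:
Gen 0: 1000001000
Gen 1 (rule 135): 1011111011
Gen 2 (rule 102): 1100001101
Gen 3 (rule 101): 0101100111
Gen 4 (rule 184): 0011010110
Gen 5 (rule 135): 1100010000
Gen 6 (rule 102): 0100110000
Gen 7 (rule 101): 0100010111
Gen 8 (rule 184): 0010001110
Gen 9 (rule 135): 1110110100
Gen 10 (rule 102): 0011011100
Gen 11 (rule 101): 1001100101
Gen 12 (rule 184): 0101010010
Gen 13 (rule 135): 1101010110
Gen 14 (rule 102): 0111111010
Gen 15 (rule 101): 0000001110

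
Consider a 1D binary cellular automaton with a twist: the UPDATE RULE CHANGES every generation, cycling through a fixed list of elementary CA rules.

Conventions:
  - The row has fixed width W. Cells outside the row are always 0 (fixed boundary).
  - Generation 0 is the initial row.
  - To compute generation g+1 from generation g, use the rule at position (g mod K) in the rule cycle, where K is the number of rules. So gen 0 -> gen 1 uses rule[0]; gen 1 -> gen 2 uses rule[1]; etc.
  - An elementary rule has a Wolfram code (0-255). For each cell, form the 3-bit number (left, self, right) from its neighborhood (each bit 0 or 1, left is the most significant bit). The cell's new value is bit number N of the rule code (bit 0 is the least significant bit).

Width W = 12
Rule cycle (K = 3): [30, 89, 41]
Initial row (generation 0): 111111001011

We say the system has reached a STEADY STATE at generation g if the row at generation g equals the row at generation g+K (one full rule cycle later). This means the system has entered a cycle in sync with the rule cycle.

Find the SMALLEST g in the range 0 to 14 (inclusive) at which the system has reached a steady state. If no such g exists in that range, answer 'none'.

Answer: none

Derivation:
Gen 0: 111111001011
Gen 1 (rule 30): 100000111010
Gen 2 (rule 89): 011110101001
Gen 3 (rule 41): 010001010000
Gen 4 (rule 30): 111011011000
Gen 5 (rule 89): 101011011111
Gen 6 (rule 41): 010110110000
Gen 7 (rule 30): 110100101000
Gen 8 (rule 89): 110010000111
Gen 9 (rule 41): 100000110100
Gen 10 (rule 30): 110001100110
Gen 11 (rule 89): 111101110111
Gen 12 (rule 41): 100011001100
Gen 13 (rule 30): 110110111010
Gen 14 (rule 89): 110110101001
Gen 15 (rule 41): 101101010000
Gen 16 (rule 30): 101001011000
Gen 17 (rule 89): 000100011111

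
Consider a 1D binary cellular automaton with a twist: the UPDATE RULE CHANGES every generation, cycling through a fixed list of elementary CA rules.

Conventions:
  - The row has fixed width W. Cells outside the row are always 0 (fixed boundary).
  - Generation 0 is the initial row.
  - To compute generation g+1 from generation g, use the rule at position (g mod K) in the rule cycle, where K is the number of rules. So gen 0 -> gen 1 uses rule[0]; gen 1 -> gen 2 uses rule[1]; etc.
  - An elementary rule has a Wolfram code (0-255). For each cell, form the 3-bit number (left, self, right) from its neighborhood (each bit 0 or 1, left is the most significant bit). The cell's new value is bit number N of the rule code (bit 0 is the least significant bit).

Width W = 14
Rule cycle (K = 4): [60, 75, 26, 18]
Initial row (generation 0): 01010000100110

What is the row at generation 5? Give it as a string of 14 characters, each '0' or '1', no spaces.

Gen 0: 01010000100110
Gen 1 (rule 60): 01111000110101
Gen 2 (rule 75): 11001011110000
Gen 3 (rule 26): 10110010001000
Gen 4 (rule 18): 00001101010100
Gen 5 (rule 60): 00001011111110

Answer: 00001011111110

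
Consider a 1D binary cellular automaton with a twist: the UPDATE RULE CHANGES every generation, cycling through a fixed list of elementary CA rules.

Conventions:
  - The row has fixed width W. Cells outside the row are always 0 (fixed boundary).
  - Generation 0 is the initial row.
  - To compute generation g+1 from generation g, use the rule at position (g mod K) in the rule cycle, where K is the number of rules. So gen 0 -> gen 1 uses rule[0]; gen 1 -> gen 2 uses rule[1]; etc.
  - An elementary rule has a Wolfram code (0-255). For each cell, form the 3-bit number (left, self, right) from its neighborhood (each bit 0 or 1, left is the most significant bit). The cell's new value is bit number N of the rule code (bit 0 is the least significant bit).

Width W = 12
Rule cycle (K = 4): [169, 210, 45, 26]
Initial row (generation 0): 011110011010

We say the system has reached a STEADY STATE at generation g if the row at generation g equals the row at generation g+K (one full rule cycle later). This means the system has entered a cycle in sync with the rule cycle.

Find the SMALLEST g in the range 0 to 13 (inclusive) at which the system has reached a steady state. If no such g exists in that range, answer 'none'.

Gen 0: 011110011010
Gen 1 (rule 169): 011100010100
Gen 2 (rule 210): 101110100010
Gen 3 (rule 45): 111001101010
Gen 4 (rule 26): 100111000001
Gen 5 (rule 169): 000110011100
Gen 6 (rule 210): 001011101110
Gen 7 (rule 45): 101110011000
Gen 8 (rule 26): 001001110100
Gen 9 (rule 169): 100001101001
Gen 10 (rule 210): 010010100110
Gen 11 (rule 45): 010011100100
Gen 12 (rule 26): 101110011010
Gen 13 (rule 169): 011100010100
Gen 14 (rule 210): 101110100010
Gen 15 (rule 45): 111001101010
Gen 16 (rule 26): 100111000001
Gen 17 (rule 169): 000110011100

Answer: none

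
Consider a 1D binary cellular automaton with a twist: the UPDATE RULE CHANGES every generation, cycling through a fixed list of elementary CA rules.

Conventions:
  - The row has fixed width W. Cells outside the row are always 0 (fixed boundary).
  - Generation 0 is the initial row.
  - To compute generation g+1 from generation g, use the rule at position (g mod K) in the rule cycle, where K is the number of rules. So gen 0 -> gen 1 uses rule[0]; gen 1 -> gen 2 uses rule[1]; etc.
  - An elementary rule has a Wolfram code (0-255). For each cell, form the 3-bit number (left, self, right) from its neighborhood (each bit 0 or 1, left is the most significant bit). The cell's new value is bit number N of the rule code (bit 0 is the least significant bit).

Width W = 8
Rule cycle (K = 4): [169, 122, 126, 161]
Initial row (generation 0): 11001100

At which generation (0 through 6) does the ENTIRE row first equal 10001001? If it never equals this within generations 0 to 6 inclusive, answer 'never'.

Answer: 1

Derivation:
Gen 0: 11001100
Gen 1 (rule 169): 10001001
Gen 2 (rule 122): 01010110
Gen 3 (rule 126): 11111111
Gen 4 (rule 161): 01111110
Gen 5 (rule 169): 01111100
Gen 6 (rule 122): 11000110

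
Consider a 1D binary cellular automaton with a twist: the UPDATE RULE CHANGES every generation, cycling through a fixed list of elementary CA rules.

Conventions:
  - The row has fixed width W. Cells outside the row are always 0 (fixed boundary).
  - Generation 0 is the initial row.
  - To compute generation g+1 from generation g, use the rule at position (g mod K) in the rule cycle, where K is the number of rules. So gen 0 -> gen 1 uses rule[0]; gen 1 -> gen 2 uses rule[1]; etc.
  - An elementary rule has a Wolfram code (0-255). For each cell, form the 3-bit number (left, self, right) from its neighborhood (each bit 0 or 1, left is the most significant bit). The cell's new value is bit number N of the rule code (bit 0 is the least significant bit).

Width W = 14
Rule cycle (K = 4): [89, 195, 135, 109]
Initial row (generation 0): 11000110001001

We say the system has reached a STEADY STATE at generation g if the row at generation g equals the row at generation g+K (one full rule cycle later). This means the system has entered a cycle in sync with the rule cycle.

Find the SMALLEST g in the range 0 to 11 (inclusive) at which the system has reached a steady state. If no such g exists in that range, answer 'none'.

Gen 0: 11000110001001
Gen 1 (rule 89): 11110111100100
Gen 2 (rule 195): 01110011101001
Gen 3 (rule 135): 10100101001011
Gen 4 (rule 109): 11100111001111
Gen 5 (rule 89): 10110101101001
Gen 6 (rule 195): 00010000100010
Gen 7 (rule 135): 11110111101110
Gen 8 (rule 109): 10011100111010
Gen 9 (rule 89): 01010110101001
Gen 10 (rule 195): 10000010000010
Gen 11 (rule 135): 10111110111110
Gen 12 (rule 109): 11100011100010
Gen 13 (rule 89): 10111010111001
Gen 14 (rule 195): 00011000011010
Gen 15 (rule 135): 11100011100010

Answer: none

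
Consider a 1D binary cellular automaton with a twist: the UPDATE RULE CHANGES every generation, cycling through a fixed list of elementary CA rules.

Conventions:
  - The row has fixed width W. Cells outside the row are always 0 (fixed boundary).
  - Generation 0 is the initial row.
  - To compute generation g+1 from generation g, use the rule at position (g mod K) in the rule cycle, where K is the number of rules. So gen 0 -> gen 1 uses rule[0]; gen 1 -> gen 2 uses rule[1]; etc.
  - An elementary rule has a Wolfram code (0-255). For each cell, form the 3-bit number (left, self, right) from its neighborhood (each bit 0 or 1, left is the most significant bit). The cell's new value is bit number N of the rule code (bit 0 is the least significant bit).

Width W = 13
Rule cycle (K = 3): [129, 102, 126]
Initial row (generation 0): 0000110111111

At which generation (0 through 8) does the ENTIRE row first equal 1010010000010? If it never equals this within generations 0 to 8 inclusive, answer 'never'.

Gen 0: 0000110111111
Gen 1 (rule 129): 1110000011110
Gen 2 (rule 102): 0010000100010
Gen 3 (rule 126): 0111001110111
Gen 4 (rule 129): 0010000100010
Gen 5 (rule 102): 0110001100110
Gen 6 (rule 126): 1111011111111
Gen 7 (rule 129): 0110001111110
Gen 8 (rule 102): 1010010000010

Answer: 8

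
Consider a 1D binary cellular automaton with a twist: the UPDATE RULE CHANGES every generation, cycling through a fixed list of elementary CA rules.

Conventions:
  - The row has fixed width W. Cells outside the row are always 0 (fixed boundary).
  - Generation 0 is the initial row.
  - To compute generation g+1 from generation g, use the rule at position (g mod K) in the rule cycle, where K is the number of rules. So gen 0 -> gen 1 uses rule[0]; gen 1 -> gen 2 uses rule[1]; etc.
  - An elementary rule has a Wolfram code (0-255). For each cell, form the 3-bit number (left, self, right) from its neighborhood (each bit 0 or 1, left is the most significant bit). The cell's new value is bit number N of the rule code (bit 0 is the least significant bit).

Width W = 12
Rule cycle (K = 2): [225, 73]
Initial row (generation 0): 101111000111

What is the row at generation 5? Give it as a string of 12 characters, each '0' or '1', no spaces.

Answer: 010111001011

Derivation:
Gen 0: 101111000111
Gen 1 (rule 225): 010111010011
Gen 2 (rule 73): 000101000011
Gen 3 (rule 225): 110010011001
Gen 4 (rule 73): 110000011000
Gen 5 (rule 225): 010111001011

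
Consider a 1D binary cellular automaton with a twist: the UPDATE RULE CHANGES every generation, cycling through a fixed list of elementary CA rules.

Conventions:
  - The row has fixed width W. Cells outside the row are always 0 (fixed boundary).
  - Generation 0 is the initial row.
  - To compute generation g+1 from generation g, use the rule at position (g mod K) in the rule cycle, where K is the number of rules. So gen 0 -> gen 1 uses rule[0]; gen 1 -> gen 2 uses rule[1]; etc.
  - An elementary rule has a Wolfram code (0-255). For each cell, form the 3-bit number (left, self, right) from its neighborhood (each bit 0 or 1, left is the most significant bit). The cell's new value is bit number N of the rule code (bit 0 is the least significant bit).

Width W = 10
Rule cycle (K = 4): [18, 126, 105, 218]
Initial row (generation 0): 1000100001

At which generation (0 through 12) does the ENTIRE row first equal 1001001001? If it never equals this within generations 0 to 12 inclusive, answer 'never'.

Gen 0: 1000100001
Gen 1 (rule 18): 0101010010
Gen 2 (rule 126): 1111111111
Gen 3 (rule 105): 1000000001
Gen 4 (rule 218): 0100000010
Gen 5 (rule 18): 1010000101
Gen 6 (rule 126): 1111001111
Gen 7 (rule 105): 1001001001
Gen 8 (rule 218): 0110110110
Gen 9 (rule 18): 1000000001
Gen 10 (rule 126): 1100000011
Gen 11 (rule 105): 1101111011
Gen 12 (rule 218): 1101111011

Answer: 7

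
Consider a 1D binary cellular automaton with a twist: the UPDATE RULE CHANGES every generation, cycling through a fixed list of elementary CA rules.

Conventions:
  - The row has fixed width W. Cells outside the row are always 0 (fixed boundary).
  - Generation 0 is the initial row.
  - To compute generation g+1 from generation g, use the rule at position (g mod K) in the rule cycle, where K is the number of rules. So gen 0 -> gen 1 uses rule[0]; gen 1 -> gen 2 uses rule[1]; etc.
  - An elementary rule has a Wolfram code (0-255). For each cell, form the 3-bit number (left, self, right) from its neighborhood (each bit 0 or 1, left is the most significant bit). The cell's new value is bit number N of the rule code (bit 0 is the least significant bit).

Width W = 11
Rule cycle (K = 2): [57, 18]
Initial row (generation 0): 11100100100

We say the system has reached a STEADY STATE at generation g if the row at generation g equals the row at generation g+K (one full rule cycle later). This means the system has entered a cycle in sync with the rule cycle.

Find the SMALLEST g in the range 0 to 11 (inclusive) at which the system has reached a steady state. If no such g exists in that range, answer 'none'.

Answer: 4

Derivation:
Gen 0: 11100100100
Gen 1 (rule 57): 10010010011
Gen 2 (rule 18): 01101101100
Gen 3 (rule 57): 01011011011
Gen 4 (rule 18): 10000000000
Gen 5 (rule 57): 01111111111
Gen 6 (rule 18): 10000000000
Gen 7 (rule 57): 01111111111
Gen 8 (rule 18): 10000000000
Gen 9 (rule 57): 01111111111
Gen 10 (rule 18): 10000000000
Gen 11 (rule 57): 01111111111
Gen 12 (rule 18): 10000000000
Gen 13 (rule 57): 01111111111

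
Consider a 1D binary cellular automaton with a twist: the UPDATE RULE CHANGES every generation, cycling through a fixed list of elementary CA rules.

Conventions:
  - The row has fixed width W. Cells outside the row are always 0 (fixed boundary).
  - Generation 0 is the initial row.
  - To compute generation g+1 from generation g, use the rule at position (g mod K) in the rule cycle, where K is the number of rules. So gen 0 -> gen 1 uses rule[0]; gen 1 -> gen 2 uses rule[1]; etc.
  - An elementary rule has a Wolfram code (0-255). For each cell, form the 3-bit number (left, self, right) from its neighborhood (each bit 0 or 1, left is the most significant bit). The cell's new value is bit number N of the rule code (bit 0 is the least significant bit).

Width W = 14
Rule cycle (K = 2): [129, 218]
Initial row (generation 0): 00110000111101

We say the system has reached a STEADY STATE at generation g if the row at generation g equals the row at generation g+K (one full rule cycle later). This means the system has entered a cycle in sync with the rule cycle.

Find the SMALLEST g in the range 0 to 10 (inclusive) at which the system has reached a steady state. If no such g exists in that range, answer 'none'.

Answer: 6

Derivation:
Gen 0: 00110000111101
Gen 1 (rule 129): 10000110011000
Gen 2 (rule 218): 01001111111100
Gen 3 (rule 129): 00000111111001
Gen 4 (rule 218): 00001111111110
Gen 5 (rule 129): 11100111111100
Gen 6 (rule 218): 11111111111110
Gen 7 (rule 129): 01111111111100
Gen 8 (rule 218): 11111111111110
Gen 9 (rule 129): 01111111111100
Gen 10 (rule 218): 11111111111110
Gen 11 (rule 129): 01111111111100
Gen 12 (rule 218): 11111111111110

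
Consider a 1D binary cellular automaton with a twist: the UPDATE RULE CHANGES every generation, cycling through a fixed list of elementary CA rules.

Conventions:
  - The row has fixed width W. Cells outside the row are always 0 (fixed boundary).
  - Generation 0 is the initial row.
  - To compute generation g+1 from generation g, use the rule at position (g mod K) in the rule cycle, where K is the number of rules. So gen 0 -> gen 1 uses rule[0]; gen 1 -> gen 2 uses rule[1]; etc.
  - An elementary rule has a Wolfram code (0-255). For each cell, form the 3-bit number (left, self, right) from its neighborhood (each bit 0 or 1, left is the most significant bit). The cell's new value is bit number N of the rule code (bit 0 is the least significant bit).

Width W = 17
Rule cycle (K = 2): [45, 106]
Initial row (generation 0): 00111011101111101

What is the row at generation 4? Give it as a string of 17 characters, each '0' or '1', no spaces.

Answer: 10010011100101000

Derivation:
Gen 0: 00111011101111101
Gen 1 (rule 45): 10100110011000011
Gen 2 (rule 106): 01001110111000111
Gen 3 (rule 45): 01001001100010100
Gen 4 (rule 106): 10010011100101000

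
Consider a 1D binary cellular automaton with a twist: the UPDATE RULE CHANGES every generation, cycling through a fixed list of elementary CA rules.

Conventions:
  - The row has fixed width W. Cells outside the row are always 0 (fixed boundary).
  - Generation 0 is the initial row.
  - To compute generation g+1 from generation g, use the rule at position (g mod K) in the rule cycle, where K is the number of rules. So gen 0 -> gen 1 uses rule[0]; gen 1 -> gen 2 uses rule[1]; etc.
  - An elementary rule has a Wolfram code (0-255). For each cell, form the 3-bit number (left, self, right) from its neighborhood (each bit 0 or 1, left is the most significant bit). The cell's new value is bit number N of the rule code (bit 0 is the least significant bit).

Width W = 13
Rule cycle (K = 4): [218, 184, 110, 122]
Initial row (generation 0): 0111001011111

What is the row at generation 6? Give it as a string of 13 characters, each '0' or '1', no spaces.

Gen 0: 0111001011111
Gen 1 (rule 218): 1111110011111
Gen 2 (rule 184): 1111101011110
Gen 3 (rule 110): 1000111110010
Gen 4 (rule 122): 0101100011101
Gen 5 (rule 218): 1001110111100
Gen 6 (rule 184): 0101101111010

Answer: 0101101111010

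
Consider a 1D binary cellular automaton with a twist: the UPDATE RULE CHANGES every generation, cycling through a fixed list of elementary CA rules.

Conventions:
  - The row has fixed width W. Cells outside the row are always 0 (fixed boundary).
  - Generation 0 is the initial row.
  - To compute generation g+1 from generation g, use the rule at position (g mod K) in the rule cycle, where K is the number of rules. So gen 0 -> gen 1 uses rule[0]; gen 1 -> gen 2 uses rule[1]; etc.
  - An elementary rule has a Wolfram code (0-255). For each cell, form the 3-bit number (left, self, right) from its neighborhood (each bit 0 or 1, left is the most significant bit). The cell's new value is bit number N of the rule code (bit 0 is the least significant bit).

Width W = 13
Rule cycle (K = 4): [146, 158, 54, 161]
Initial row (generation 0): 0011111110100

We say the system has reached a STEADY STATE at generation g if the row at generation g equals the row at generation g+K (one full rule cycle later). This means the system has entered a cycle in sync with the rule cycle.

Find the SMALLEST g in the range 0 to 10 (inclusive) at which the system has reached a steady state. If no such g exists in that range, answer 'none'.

Answer: 7

Derivation:
Gen 0: 0011111110100
Gen 1 (rule 146): 0101111100010
Gen 2 (rule 158): 1101111010111
Gen 3 (rule 54): 0010000111000
Gen 4 (rule 161): 1000110010011
Gen 5 (rule 146): 0101001101100
Gen 6 (rule 158): 1101111001010
Gen 7 (rule 54): 0010000111111
Gen 8 (rule 161): 1000110011110
Gen 9 (rule 146): 0101001101101
Gen 10 (rule 158): 1101111001001
Gen 11 (rule 54): 0010000111111
Gen 12 (rule 161): 1000110011110
Gen 13 (rule 146): 0101001101101
Gen 14 (rule 158): 1101111001001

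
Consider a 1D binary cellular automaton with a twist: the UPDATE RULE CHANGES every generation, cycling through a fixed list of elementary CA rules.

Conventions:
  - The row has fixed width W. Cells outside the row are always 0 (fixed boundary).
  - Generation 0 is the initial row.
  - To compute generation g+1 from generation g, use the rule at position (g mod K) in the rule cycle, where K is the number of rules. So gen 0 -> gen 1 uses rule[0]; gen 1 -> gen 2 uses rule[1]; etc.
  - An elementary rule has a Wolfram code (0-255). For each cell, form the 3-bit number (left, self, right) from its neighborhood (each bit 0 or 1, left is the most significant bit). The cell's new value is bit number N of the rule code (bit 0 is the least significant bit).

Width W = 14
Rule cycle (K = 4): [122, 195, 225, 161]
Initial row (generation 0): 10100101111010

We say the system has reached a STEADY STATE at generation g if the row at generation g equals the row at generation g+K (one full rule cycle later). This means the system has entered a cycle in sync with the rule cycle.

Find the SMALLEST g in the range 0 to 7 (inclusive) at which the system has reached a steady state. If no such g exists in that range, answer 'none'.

Gen 0: 10100101111010
Gen 1 (rule 122): 01011011001101
Gen 2 (rule 195): 10001001010100
Gen 3 (rule 225): 00100000101001
Gen 4 (rule 161): 10001110010000
Gen 5 (rule 122): 01011011101000
Gen 6 (rule 195): 10001001100011
Gen 7 (rule 225): 00100000101001
Gen 8 (rule 161): 10001110010000
Gen 9 (rule 122): 01011011101000
Gen 10 (rule 195): 10001001100011
Gen 11 (rule 225): 00100000101001

Answer: 3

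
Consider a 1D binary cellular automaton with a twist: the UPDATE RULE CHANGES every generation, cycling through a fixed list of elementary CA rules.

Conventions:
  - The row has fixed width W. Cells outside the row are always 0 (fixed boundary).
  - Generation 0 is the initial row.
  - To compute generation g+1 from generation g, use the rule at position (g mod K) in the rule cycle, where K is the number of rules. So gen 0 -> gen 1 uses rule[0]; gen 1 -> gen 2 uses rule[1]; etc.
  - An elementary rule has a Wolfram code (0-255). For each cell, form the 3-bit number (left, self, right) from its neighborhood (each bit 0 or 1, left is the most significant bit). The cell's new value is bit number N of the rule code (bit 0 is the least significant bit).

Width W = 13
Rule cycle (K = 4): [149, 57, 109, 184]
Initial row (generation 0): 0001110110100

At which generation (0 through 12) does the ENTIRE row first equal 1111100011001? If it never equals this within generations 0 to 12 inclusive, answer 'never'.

Gen 0: 0001110110100
Gen 1 (rule 149): 1100100000111
Gen 2 (rule 57): 1010011110100
Gen 3 (rule 109): 1110010011101
Gen 4 (rule 184): 1101001011010
Gen 5 (rule 149): 0001101000011
Gen 6 (rule 57): 1101010111010
Gen 7 (rule 109): 1111111101110
Gen 8 (rule 184): 1111111011101
Gen 9 (rule 149): 0111110001001
Gen 10 (rule 57): 0100001100100
Gen 11 (rule 109): 0101101100101
Gen 12 (rule 184): 0011011010010

Answer: never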